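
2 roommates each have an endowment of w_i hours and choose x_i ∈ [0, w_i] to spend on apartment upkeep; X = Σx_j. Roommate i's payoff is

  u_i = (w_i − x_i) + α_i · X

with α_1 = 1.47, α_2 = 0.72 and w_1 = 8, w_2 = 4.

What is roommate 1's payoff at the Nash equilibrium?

∂u_i/∂x_i = α_i − 1, so roommate i contributes w_i if α_i > 1, else 0.
α_i > 1 for i ∈ {1}; NE contributions (8, 0), X = 8.
u_1 = (8 − 8) + 1.47·8 = 11.76.

11.76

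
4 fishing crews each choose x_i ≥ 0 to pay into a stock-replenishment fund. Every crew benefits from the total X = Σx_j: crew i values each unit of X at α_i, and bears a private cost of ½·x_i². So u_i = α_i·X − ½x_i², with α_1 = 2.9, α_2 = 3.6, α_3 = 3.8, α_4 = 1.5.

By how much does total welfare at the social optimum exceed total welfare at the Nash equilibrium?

158.27

Crew i's FOC: ∂u_i/∂x_i = α_i − x_i = 0, so x_i* = α_i.
NE contributions = (2.9, 3.6, 3.8, 1.5); X = 11.8.
W^NE = (Σα)·X − ½Σα_i² = 11.8² − ½·38.06 = 120.21.
Planner sets x_i = Σα_j = 11.8 for every i, so X^SO = 4·11.8 = 47.2.
W^SO = (Σα)·X^SO − ½·4·(Σα)² = (4/2)·11.8² = 278.48.
Deadweight loss = W^SO − W^NE = 158.27.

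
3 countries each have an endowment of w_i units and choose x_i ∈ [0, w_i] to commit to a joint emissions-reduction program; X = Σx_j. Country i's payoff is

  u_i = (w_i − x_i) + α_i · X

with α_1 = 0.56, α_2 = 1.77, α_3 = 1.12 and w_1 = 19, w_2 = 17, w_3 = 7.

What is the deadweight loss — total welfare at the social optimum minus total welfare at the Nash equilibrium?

46.55

∂u_i/∂x_i = α_i − 1, so country i contributes w_i if α_i > 1, else 0.
α_i > 1 for i ∈ {2, 3}; NE contributions (0, 17, 7), X = 24.
W^NE = Σw_i − X^NE + (Σα_i)·X^NE = 43 + 2.45·24 = 101.8.
Planner: ∂(Σu_j)/∂x_i = Σα_j − 1 = 2.45 > 0, so everyone contributes w_i; X^SO = 43, W^SO = 43 + 2.45·43 = 148.35.
Deadweight loss = 46.55.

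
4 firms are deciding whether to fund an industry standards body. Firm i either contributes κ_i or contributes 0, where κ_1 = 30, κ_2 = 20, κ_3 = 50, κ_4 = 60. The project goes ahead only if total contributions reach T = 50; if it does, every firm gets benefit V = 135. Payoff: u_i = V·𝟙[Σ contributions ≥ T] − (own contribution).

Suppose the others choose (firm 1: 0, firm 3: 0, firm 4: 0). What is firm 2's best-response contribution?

Others' total = 0. Even contributing 20 gives 20 < 50: no benefit either way.
Best response: 0.

0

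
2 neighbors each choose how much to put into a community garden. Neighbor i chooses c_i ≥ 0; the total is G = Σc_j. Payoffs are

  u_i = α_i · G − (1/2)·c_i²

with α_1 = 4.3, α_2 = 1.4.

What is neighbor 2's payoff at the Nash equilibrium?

7

Neighbor i's FOC: ∂u_i/∂c_i = α_i − c_i = 0, so c_i* = α_i.
NE contributions = (4.3, 1.4); G = 5.7.
u_2 = α_2·G − ½·(c_2)² = 1.4·5.7 − ½·1.4² = 7.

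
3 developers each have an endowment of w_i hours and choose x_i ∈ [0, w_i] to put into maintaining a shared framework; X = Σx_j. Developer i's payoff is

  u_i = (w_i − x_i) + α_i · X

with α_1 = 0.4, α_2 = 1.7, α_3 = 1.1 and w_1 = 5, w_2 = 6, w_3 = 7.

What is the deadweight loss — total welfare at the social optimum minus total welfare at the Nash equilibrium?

11

∂u_i/∂x_i = α_i − 1, so developer i contributes w_i if α_i > 1, else 0.
α_i > 1 for i ∈ {2, 3}; NE contributions (0, 6, 7), X = 13.
W^NE = Σw_i − X^NE + (Σα_i)·X^NE = 18 + 2.2·13 = 46.6.
Planner: ∂(Σu_j)/∂x_i = Σα_j − 1 = 2.2 > 0, so everyone contributes w_i; X^SO = 18, W^SO = 18 + 2.2·18 = 57.6.
Deadweight loss = 11.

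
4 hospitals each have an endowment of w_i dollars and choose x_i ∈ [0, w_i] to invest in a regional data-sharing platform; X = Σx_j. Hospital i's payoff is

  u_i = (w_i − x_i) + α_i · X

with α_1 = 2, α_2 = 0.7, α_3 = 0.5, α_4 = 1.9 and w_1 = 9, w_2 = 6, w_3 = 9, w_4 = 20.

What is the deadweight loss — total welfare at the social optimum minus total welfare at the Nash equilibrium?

61.5

∂u_i/∂x_i = α_i − 1, so hospital i contributes w_i if α_i > 1, else 0.
α_i > 1 for i ∈ {1, 4}; NE contributions (9, 0, 0, 20), X = 29.
W^NE = Σw_i − X^NE + (Σα_i)·X^NE = 44 + 4.1·29 = 162.9.
Planner: ∂(Σu_j)/∂x_i = Σα_j − 1 = 4.1 > 0, so everyone contributes w_i; X^SO = 44, W^SO = 44 + 4.1·44 = 224.4.
Deadweight loss = 61.5.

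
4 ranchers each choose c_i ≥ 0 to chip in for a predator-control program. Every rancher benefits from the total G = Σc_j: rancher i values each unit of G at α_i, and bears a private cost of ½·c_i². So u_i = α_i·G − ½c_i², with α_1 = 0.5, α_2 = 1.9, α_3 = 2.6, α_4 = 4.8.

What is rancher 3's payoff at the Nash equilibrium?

22.1

Rancher i's FOC: ∂u_i/∂c_i = α_i − c_i = 0, so c_i* = α_i.
NE contributions = (0.5, 1.9, 2.6, 4.8); G = 9.8.
u_3 = α_3·G − ½·(c_3)² = 2.6·9.8 − ½·2.6² = 22.1.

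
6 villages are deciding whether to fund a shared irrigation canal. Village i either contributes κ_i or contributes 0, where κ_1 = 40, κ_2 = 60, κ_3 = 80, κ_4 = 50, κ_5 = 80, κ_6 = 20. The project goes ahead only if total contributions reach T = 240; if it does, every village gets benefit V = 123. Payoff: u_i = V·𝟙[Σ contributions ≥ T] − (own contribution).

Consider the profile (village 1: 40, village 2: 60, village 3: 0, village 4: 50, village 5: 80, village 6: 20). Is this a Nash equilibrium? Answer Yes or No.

Yes

Total = 250 ≥ 240: provided.
Village 1 (pledges 40, payoff 83): dropping to 0 → total 210, payoff 0. No gain.
Village 2 (pledges 60, payoff 63): dropping to 0 → total 190, payoff 0. No gain.
Village 3 (pledges 0, payoff 123): pledging 80 → total 330, payoff 43. No gain.
Village 4 (pledges 50, payoff 73): dropping to 0 → total 200, payoff 0. No gain.
Village 5 (pledges 80, payoff 43): dropping to 0 → total 170, payoff 0. No gain.
Village 6 (pledges 20, payoff 103): dropping to 0 → total 230, payoff 0. No gain.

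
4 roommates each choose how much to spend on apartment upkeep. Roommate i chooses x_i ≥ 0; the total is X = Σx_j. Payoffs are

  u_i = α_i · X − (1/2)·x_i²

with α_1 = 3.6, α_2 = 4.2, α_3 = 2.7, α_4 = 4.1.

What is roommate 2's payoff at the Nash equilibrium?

Roommate i's FOC: ∂u_i/∂x_i = α_i − x_i = 0, so x_i* = α_i.
NE contributions = (3.6, 4.2, 2.7, 4.1); X = 14.6.
u_2 = α_2·X − ½·(x_2)² = 4.2·14.6 − ½·4.2² = 52.5.

52.5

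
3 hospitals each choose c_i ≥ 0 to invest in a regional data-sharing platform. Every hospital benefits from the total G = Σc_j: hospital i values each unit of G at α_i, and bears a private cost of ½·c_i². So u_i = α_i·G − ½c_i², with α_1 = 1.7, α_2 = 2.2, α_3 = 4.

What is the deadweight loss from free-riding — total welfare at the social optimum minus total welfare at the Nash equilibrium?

Hospital i's FOC: ∂u_i/∂c_i = α_i − c_i = 0, so c_i* = α_i.
NE contributions = (1.7, 2.2, 4); G = 7.9.
W^NE = (Σα)·G − ½Σα_i² = 7.9² − ½·23.73 = 50.545.
Planner sets c_i = Σα_j = 7.9 for every i, so G^SO = 3·7.9 = 23.7.
W^SO = (Σα)·G^SO − ½·3·(Σα)² = (3/2)·7.9² = 93.615.
Deadweight loss = W^SO − W^NE = 43.07.

43.07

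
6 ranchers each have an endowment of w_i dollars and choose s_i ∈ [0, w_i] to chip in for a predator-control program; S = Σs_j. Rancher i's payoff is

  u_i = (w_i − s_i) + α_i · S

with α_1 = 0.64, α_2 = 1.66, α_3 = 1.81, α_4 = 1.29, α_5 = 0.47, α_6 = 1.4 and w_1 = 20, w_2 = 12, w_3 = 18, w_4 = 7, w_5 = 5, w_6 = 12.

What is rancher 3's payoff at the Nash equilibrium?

88.69

∂u_i/∂s_i = α_i − 1, so rancher i contributes w_i if α_i > 1, else 0.
α_i > 1 for i ∈ {2, 3, 4, 6}; NE contributions (0, 12, 18, 7, 0, 12), S = 49.
u_3 = (18 − 18) + 1.81·49 = 88.69.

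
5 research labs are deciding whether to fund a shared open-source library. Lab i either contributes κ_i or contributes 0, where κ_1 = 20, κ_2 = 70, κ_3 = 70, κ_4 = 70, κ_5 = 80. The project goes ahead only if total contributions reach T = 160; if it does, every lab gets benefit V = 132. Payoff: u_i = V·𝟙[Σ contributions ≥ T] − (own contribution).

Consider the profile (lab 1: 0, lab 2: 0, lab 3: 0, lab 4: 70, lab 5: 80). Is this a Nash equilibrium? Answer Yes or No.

No

Total = 150 < 160: not provided.
Lab 1 (pledges 0, payoff 0): pledging 20 → total 170, payoff 112. Profitable deviation.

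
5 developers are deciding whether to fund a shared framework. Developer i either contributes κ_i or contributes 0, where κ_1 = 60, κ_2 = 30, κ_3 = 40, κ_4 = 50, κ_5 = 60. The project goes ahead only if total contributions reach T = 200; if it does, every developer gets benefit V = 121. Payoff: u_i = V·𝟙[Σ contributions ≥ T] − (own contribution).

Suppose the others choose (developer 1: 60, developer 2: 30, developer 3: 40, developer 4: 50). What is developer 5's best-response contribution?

60

Others' total = 180. Contributing 60 brings total to 240 ≥ 200: gain V − κ_5 = 61.
Best response: 60.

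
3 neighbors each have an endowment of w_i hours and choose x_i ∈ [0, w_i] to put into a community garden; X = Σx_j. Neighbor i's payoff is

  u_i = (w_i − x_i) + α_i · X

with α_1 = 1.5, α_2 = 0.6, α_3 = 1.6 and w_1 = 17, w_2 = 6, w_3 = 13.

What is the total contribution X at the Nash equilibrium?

30

∂u_i/∂x_i = α_i − 1, so neighbor i contributes w_i if α_i > 1, else 0.
α_i > 1 for i ∈ {1, 3}; NE contributions (17, 0, 13), X = 30.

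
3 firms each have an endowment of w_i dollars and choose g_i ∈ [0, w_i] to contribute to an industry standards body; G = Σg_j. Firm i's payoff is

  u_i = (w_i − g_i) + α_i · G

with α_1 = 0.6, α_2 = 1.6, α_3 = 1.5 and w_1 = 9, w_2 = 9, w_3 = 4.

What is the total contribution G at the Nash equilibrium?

∂u_i/∂g_i = α_i − 1, so firm i contributes w_i if α_i > 1, else 0.
α_i > 1 for i ∈ {2, 3}; NE contributions (0, 9, 4), G = 13.

13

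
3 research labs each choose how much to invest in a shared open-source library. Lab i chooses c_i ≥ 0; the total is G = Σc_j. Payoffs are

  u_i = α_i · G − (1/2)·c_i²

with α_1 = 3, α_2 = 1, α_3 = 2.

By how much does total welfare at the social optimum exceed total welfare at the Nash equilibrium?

Lab i's FOC: ∂u_i/∂c_i = α_i − c_i = 0, so c_i* = α_i.
NE contributions = (3, 1, 2); G = 6.
W^NE = (Σα)·G − ½Σα_i² = 6² − ½·14 = 29.
Planner sets c_i = Σα_j = 6 for every i, so G^SO = 3·6 = 18.
W^SO = (Σα)·G^SO − ½·3·(Σα)² = (3/2)·6² = 54.
Deadweight loss = W^SO − W^NE = 25.

25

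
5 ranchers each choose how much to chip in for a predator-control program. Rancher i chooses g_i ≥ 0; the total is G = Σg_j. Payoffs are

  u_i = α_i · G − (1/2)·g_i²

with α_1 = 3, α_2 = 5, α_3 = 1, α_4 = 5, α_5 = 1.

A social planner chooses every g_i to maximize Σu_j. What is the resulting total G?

75

Planner FOC: ∂(Σu_j)/∂g_i = (Σα_j) − g_i = 0, so g_i^SO = Σα_j = 15 for every i; G^SO = 75.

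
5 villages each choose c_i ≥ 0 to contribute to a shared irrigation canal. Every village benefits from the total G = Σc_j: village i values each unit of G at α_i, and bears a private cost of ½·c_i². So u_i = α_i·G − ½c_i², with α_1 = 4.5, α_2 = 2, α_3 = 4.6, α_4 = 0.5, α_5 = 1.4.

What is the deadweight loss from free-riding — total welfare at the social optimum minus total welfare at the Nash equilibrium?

277.31

Village i's FOC: ∂u_i/∂c_i = α_i − c_i = 0, so c_i* = α_i.
NE contributions = (4.5, 2, 4.6, 0.5, 1.4); G = 13.
W^NE = (Σα)·G − ½Σα_i² = 13² − ½·47.62 = 145.19.
Planner sets c_i = Σα_j = 13 for every i, so G^SO = 5·13 = 65.
W^SO = (Σα)·G^SO − ½·5·(Σα)² = (5/2)·13² = 422.5.
Deadweight loss = W^SO − W^NE = 277.31.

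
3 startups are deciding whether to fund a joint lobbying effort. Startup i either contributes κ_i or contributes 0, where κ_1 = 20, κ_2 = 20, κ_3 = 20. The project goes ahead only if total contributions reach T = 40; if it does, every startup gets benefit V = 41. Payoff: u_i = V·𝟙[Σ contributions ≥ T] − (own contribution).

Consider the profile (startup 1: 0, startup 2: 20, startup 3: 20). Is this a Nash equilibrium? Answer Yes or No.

Total = 40 ≥ 40: provided.
Startup 1 (pledges 0, payoff 41): pledging 20 → total 60, payoff 21. No gain.
Startup 2 (pledges 20, payoff 21): dropping to 0 → total 20, payoff 0. No gain.
Startup 3 (pledges 20, payoff 21): dropping to 0 → total 20, payoff 0. No gain.

Yes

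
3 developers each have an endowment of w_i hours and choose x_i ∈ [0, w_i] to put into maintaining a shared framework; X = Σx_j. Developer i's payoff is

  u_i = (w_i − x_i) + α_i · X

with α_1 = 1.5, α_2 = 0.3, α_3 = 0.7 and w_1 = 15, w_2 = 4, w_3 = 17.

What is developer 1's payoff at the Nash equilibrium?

22.5

∂u_i/∂x_i = α_i − 1, so developer i contributes w_i if α_i > 1, else 0.
α_i > 1 for i ∈ {1}; NE contributions (15, 0, 0), X = 15.
u_1 = (15 − 15) + 1.5·15 = 22.5.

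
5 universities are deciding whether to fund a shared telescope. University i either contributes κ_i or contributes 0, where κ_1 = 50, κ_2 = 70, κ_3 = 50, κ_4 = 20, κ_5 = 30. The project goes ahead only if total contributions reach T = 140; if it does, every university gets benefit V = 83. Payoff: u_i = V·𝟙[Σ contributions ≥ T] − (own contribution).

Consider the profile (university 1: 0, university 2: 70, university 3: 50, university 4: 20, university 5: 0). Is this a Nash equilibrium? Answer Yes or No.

Yes

Total = 140 ≥ 140: provided.
University 1 (pledges 0, payoff 83): pledging 50 → total 190, payoff 33. No gain.
University 2 (pledges 70, payoff 13): dropping to 0 → total 70, payoff 0. No gain.
University 3 (pledges 50, payoff 33): dropping to 0 → total 90, payoff 0. No gain.
University 4 (pledges 20, payoff 63): dropping to 0 → total 120, payoff 0. No gain.
University 5 (pledges 0, payoff 83): pledging 30 → total 170, payoff 53. No gain.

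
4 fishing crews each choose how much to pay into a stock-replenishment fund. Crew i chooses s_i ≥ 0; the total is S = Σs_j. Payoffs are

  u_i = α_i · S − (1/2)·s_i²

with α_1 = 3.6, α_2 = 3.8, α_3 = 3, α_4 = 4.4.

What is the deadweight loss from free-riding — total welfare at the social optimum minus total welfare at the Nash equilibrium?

Crew i's FOC: ∂u_i/∂s_i = α_i − s_i = 0, so s_i* = α_i.
NE contributions = (3.6, 3.8, 3, 4.4); S = 14.8.
W^NE = (Σα)·S − ½Σα_i² = 14.8² − ½·55.76 = 191.16.
Planner sets s_i = Σα_j = 14.8 for every i, so S^SO = 4·14.8 = 59.2.
W^SO = (Σα)·S^SO − ½·4·(Σα)² = (4/2)·14.8² = 438.08.
Deadweight loss = W^SO − W^NE = 246.92.

246.92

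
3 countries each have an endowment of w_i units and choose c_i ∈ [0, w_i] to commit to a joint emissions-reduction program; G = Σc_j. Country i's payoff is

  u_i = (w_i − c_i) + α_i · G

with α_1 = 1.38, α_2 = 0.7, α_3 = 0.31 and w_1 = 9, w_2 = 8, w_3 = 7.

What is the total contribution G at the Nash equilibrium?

9

∂u_i/∂c_i = α_i − 1, so country i contributes w_i if α_i > 1, else 0.
α_i > 1 for i ∈ {1}; NE contributions (9, 0, 0), G = 9.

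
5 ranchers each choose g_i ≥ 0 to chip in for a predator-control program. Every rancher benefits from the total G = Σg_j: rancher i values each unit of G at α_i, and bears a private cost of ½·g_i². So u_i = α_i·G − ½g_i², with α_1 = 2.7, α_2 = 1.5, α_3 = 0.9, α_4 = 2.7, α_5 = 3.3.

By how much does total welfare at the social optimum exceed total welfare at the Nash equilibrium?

Rancher i's FOC: ∂u_i/∂g_i = α_i − g_i = 0, so g_i* = α_i.
NE contributions = (2.7, 1.5, 0.9, 2.7, 3.3); G = 11.1.
W^NE = (Σα)·G − ½Σα_i² = 11.1² − ½·28.53 = 108.945.
Planner sets g_i = Σα_j = 11.1 for every i, so G^SO = 5·11.1 = 55.5.
W^SO = (Σα)·G^SO − ½·5·(Σα)² = (5/2)·11.1² = 308.025.
Deadweight loss = W^SO − W^NE = 199.08.

199.08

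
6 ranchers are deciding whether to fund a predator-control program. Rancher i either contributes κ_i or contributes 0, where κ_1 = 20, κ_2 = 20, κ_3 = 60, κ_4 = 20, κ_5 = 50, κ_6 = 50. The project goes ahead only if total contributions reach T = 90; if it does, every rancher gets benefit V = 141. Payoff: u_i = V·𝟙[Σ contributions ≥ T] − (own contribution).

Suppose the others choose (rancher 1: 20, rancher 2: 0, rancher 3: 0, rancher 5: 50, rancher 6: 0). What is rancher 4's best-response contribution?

20

Others' total = 70. Contributing 20 brings total to 90 ≥ 90: gain V − κ_4 = 121.
Best response: 20.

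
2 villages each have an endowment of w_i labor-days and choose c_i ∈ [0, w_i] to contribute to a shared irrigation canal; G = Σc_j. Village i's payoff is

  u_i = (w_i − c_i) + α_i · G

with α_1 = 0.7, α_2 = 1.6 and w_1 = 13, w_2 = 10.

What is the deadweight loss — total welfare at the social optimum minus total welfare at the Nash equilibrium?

∂u_i/∂c_i = α_i − 1, so village i contributes w_i if α_i > 1, else 0.
α_i > 1 for i ∈ {2}; NE contributions (0, 10), G = 10.
W^NE = Σw_i − G^NE + (Σα_i)·G^NE = 23 + 1.3·10 = 36.
Planner: ∂(Σu_j)/∂c_i = Σα_j − 1 = 1.3 > 0, so everyone contributes w_i; G^SO = 23, W^SO = 23 + 1.3·23 = 52.9.
Deadweight loss = 16.9.

16.9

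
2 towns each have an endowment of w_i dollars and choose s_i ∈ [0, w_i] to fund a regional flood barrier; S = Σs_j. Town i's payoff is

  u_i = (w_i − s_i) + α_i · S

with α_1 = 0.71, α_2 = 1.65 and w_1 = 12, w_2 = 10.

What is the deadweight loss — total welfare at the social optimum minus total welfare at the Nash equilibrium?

16.32

∂u_i/∂s_i = α_i − 1, so town i contributes w_i if α_i > 1, else 0.
α_i > 1 for i ∈ {2}; NE contributions (0, 10), S = 10.
W^NE = Σw_i − S^NE + (Σα_i)·S^NE = 22 + 1.36·10 = 35.6.
Planner: ∂(Σu_j)/∂s_i = Σα_j − 1 = 1.36 > 0, so everyone contributes w_i; S^SO = 22, W^SO = 22 + 1.36·22 = 51.92.
Deadweight loss = 16.32.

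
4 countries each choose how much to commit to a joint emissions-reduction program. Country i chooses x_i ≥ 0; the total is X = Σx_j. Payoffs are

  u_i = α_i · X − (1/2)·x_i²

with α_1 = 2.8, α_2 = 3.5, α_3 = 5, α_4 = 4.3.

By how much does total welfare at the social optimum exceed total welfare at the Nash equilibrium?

275.15

Country i's FOC: ∂u_i/∂x_i = α_i − x_i = 0, so x_i* = α_i.
NE contributions = (2.8, 3.5, 5, 4.3); X = 15.6.
W^NE = (Σα)·X − ½Σα_i² = 15.6² − ½·63.58 = 211.57.
Planner sets x_i = Σα_j = 15.6 for every i, so X^SO = 4·15.6 = 62.4.
W^SO = (Σα)·X^SO − ½·4·(Σα)² = (4/2)·15.6² = 486.72.
Deadweight loss = W^SO − W^NE = 275.15.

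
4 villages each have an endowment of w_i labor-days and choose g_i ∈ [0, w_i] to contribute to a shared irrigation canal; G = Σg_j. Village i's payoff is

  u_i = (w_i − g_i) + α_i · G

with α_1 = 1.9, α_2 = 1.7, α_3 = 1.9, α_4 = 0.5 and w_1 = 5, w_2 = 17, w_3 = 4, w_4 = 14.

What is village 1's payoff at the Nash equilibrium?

∂u_i/∂g_i = α_i − 1, so village i contributes w_i if α_i > 1, else 0.
α_i > 1 for i ∈ {1, 2, 3}; NE contributions (5, 17, 4, 0), G = 26.
u_1 = (5 − 5) + 1.9·26 = 49.4.

49.4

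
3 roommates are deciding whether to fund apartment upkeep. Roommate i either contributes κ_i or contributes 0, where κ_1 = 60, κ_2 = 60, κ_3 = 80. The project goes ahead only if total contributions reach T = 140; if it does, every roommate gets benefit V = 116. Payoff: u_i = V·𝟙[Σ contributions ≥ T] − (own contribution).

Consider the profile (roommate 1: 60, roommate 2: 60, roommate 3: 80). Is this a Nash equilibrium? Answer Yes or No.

Total = 200 ≥ 140: provided.
Roommate 1 (pledges 60, payoff 56): dropping to 0 → total 140, payoff 116. Profitable deviation.

No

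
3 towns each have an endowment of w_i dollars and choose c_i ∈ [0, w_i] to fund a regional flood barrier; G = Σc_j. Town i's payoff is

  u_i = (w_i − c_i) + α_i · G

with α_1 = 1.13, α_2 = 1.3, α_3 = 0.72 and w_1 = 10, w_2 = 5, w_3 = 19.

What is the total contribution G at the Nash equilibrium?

∂u_i/∂c_i = α_i − 1, so town i contributes w_i if α_i > 1, else 0.
α_i > 1 for i ∈ {1, 2}; NE contributions (10, 5, 0), G = 15.

15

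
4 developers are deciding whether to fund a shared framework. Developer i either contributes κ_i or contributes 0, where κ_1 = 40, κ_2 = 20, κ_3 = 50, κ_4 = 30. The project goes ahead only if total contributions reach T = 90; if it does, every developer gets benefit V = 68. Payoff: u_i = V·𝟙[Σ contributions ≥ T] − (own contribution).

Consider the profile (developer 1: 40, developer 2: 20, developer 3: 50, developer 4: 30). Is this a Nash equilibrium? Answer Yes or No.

Total = 140 ≥ 90: provided.
Developer 1 (pledges 40, payoff 28): dropping to 0 → total 100, payoff 68. Profitable deviation.

No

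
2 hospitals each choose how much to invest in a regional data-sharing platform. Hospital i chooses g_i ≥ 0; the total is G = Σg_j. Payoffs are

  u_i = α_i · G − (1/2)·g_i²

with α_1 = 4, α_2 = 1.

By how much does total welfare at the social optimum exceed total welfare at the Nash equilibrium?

Hospital i's FOC: ∂u_i/∂g_i = α_i − g_i = 0, so g_i* = α_i.
NE contributions = (4, 1); G = 5.
W^NE = (Σα)·G − ½Σα_i² = 5² − ½·17 = 16.5.
Planner sets g_i = Σα_j = 5 for every i, so G^SO = 2·5 = 10.
W^SO = (Σα)·G^SO − ½·2·(Σα)² = (2/2)·5² = 25.
Deadweight loss = W^SO − W^NE = 8.5.

8.5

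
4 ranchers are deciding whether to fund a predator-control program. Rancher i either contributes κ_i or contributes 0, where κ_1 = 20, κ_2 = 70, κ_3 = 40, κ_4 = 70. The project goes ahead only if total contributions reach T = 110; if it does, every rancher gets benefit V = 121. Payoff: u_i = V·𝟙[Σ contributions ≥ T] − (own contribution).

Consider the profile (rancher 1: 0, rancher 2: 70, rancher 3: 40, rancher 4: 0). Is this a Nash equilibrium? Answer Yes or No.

Total = 110 ≥ 110: provided.
Rancher 1 (pledges 0, payoff 121): pledging 20 → total 130, payoff 101. No gain.
Rancher 2 (pledges 70, payoff 51): dropping to 0 → total 40, payoff 0. No gain.
Rancher 3 (pledges 40, payoff 81): dropping to 0 → total 70, payoff 0. No gain.
Rancher 4 (pledges 0, payoff 121): pledging 70 → total 180, payoff 51. No gain.

Yes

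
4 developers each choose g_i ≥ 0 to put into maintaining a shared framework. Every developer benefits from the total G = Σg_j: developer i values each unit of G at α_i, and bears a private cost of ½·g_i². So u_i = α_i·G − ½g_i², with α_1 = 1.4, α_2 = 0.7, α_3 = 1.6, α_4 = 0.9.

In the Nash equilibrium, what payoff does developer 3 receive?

Developer i's FOC: ∂u_i/∂g_i = α_i − g_i = 0, so g_i* = α_i.
NE contributions = (1.4, 0.7, 1.6, 0.9); G = 4.6.
u_3 = α_3·G − ½·(g_3)² = 1.6·4.6 − ½·1.6² = 6.08.

6.08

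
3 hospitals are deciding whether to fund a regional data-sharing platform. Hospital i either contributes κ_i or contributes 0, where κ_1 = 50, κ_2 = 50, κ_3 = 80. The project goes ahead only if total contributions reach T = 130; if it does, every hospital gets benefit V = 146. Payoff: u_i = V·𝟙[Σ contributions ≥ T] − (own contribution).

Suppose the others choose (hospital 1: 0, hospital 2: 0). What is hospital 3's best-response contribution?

Others' total = 0. Even contributing 80 gives 80 < 130: no benefit either way.
Best response: 0.

0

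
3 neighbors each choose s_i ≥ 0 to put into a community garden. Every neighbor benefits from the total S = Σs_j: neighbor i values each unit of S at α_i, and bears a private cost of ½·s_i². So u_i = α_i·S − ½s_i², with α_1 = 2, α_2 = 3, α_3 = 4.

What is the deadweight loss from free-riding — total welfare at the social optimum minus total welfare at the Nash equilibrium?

Neighbor i's FOC: ∂u_i/∂s_i = α_i − s_i = 0, so s_i* = α_i.
NE contributions = (2, 3, 4); S = 9.
W^NE = (Σα)·S − ½Σα_i² = 9² − ½·29 = 66.5.
Planner sets s_i = Σα_j = 9 for every i, so S^SO = 3·9 = 27.
W^SO = (Σα)·S^SO − ½·3·(Σα)² = (3/2)·9² = 121.5.
Deadweight loss = W^SO − W^NE = 55.

55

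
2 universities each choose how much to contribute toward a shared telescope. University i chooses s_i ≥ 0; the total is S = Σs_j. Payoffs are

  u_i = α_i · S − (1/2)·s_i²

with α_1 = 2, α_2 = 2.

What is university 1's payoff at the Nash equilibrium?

6

University i's FOC: ∂u_i/∂s_i = α_i − s_i = 0, so s_i* = α_i.
NE contributions = (2, 2); S = 4.
u_1 = α_1·S − ½·(s_1)² = 2·4 − ½·2² = 6.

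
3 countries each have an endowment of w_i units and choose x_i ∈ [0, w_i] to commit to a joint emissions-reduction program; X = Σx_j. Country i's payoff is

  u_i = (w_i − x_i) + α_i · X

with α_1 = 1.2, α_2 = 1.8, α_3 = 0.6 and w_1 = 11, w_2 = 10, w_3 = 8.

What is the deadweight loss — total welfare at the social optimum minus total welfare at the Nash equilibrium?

20.8

∂u_i/∂x_i = α_i − 1, so country i contributes w_i if α_i > 1, else 0.
α_i > 1 for i ∈ {1, 2}; NE contributions (11, 10, 0), X = 21.
W^NE = Σw_i − X^NE + (Σα_i)·X^NE = 29 + 2.6·21 = 83.6.
Planner: ∂(Σu_j)/∂x_i = Σα_j − 1 = 2.6 > 0, so everyone contributes w_i; X^SO = 29, W^SO = 29 + 2.6·29 = 104.4.
Deadweight loss = 20.8.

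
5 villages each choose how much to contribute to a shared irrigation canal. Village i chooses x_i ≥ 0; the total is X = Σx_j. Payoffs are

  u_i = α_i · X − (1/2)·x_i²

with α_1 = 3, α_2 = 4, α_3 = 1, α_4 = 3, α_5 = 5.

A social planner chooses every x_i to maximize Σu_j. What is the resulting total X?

80

Planner FOC: ∂(Σu_j)/∂x_i = (Σα_j) − x_i = 0, so x_i^SO = Σα_j = 16 for every i; X^SO = 80.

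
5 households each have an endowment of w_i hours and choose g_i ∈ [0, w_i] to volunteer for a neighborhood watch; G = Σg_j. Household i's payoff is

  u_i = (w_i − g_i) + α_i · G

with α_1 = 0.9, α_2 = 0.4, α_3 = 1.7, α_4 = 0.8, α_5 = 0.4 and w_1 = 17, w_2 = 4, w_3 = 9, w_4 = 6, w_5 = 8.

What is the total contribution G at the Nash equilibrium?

∂u_i/∂g_i = α_i − 1, so household i contributes w_i if α_i > 1, else 0.
α_i > 1 for i ∈ {3}; NE contributions (0, 0, 9, 0, 0), G = 9.

9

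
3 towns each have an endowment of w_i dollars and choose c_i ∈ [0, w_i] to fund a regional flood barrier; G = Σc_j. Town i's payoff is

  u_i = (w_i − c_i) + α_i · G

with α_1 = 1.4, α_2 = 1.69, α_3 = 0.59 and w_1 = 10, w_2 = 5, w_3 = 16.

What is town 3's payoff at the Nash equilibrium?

∂u_i/∂c_i = α_i − 1, so town i contributes w_i if α_i > 1, else 0.
α_i > 1 for i ∈ {1, 2}; NE contributions (10, 5, 0), G = 15.
u_3 = (16 − 0) + 0.59·15 = 24.85.

24.85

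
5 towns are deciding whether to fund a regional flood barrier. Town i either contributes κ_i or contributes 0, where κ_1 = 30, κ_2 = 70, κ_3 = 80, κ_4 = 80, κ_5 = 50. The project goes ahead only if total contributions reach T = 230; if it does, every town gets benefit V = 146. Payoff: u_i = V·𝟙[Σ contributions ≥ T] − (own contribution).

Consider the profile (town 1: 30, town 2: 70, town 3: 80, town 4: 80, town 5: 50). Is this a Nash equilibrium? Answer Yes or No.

Total = 310 ≥ 230: provided.
Town 1 (pledges 30, payoff 116): dropping to 0 → total 280, payoff 146. Profitable deviation.

No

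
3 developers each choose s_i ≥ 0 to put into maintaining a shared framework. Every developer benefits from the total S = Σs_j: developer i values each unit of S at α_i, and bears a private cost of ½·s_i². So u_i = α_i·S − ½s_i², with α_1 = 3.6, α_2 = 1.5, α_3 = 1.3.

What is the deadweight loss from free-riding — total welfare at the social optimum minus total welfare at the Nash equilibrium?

Developer i's FOC: ∂u_i/∂s_i = α_i − s_i = 0, so s_i* = α_i.
NE contributions = (3.6, 1.5, 1.3); S = 6.4.
W^NE = (Σα)·S − ½Σα_i² = 6.4² − ½·16.9 = 32.51.
Planner sets s_i = Σα_j = 6.4 for every i, so S^SO = 3·6.4 = 19.2.
W^SO = (Σα)·S^SO − ½·3·(Σα)² = (3/2)·6.4² = 61.44.
Deadweight loss = W^SO − W^NE = 28.93.

28.93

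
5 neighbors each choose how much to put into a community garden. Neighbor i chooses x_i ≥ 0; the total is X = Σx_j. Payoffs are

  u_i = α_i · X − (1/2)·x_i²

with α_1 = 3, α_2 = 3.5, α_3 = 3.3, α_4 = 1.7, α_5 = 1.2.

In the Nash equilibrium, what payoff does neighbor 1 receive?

Neighbor i's FOC: ∂u_i/∂x_i = α_i − x_i = 0, so x_i* = α_i.
NE contributions = (3, 3.5, 3.3, 1.7, 1.2); X = 12.7.
u_1 = α_1·X − ½·(x_1)² = 3·12.7 − ½·3² = 33.6.

33.6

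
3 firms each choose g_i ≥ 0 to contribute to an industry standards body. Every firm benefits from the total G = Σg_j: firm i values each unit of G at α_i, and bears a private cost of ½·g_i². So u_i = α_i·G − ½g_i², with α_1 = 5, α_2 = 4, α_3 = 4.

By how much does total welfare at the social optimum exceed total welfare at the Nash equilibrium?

113

Firm i's FOC: ∂u_i/∂g_i = α_i − g_i = 0, so g_i* = α_i.
NE contributions = (5, 4, 4); G = 13.
W^NE = (Σα)·G − ½Σα_i² = 13² − ½·57 = 140.5.
Planner sets g_i = Σα_j = 13 for every i, so G^SO = 3·13 = 39.
W^SO = (Σα)·G^SO − ½·3·(Σα)² = (3/2)·13² = 253.5.
Deadweight loss = W^SO − W^NE = 113.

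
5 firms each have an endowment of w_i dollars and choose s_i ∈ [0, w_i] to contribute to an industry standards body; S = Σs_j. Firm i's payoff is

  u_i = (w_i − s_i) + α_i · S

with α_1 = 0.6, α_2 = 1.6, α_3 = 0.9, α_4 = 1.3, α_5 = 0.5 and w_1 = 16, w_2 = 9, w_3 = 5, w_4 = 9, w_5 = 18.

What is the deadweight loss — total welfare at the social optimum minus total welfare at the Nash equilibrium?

∂u_i/∂s_i = α_i − 1, so firm i contributes w_i if α_i > 1, else 0.
α_i > 1 for i ∈ {2, 4}; NE contributions (0, 9, 0, 9, 0), S = 18.
W^NE = Σw_i − S^NE + (Σα_i)·S^NE = 57 + 3.9·18 = 127.2.
Planner: ∂(Σu_j)/∂s_i = Σα_j − 1 = 3.9 > 0, so everyone contributes w_i; S^SO = 57, W^SO = 57 + 3.9·57 = 279.3.
Deadweight loss = 152.1.

152.1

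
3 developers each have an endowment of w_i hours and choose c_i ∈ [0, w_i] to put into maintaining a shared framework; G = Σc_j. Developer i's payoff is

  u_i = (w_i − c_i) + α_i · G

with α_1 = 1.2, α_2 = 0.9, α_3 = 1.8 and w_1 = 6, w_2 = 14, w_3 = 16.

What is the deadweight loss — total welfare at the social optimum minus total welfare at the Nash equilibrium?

40.6

∂u_i/∂c_i = α_i − 1, so developer i contributes w_i if α_i > 1, else 0.
α_i > 1 for i ∈ {1, 3}; NE contributions (6, 0, 16), G = 22.
W^NE = Σw_i − G^NE + (Σα_i)·G^NE = 36 + 2.9·22 = 99.8.
Planner: ∂(Σu_j)/∂c_i = Σα_j − 1 = 2.9 > 0, so everyone contributes w_i; G^SO = 36, W^SO = 36 + 2.9·36 = 140.4.
Deadweight loss = 40.6.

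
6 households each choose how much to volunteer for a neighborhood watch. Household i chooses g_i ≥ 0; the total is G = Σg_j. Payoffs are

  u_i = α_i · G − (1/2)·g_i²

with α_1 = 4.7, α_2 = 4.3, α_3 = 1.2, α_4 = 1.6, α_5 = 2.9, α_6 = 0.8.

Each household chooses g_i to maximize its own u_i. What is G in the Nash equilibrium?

Household i's FOC: ∂u_i/∂g_i = α_i − g_i = 0, so g_i* = α_i.
NE contributions = (4.7, 4.3, 1.2, 1.6, 2.9, 0.8); G = 15.5.

15.5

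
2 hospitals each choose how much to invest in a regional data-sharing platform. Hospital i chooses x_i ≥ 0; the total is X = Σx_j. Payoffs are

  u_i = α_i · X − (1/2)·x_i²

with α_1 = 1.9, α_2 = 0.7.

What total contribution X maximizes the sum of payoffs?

5.2

Planner FOC: ∂(Σu_j)/∂x_i = (Σα_j) − x_i = 0, so x_i^SO = Σα_j = 2.6 for every i; X^SO = 5.2.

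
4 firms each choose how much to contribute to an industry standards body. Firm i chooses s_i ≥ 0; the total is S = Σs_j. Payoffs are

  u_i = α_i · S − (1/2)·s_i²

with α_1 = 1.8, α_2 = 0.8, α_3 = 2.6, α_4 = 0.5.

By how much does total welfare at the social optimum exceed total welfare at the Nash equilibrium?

37.935

Firm i's FOC: ∂u_i/∂s_i = α_i − s_i = 0, so s_i* = α_i.
NE contributions = (1.8, 0.8, 2.6, 0.5); S = 5.7.
W^NE = (Σα)·S − ½Σα_i² = 5.7² − ½·10.89 = 27.045.
Planner sets s_i = Σα_j = 5.7 for every i, so S^SO = 4·5.7 = 22.8.
W^SO = (Σα)·S^SO − ½·4·(Σα)² = (4/2)·5.7² = 64.98.
Deadweight loss = W^SO − W^NE = 37.935.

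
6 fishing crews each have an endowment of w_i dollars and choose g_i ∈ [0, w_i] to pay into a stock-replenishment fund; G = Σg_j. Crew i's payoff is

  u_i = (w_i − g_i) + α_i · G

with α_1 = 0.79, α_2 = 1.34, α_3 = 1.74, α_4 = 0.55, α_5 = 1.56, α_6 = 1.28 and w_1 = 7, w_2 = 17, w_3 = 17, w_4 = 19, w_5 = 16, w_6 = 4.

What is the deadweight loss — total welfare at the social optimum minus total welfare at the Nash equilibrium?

162.76

∂u_i/∂g_i = α_i − 1, so crew i contributes w_i if α_i > 1, else 0.
α_i > 1 for i ∈ {2, 3, 5, 6}; NE contributions (0, 17, 17, 0, 16, 4), G = 54.
W^NE = Σw_i − G^NE + (Σα_i)·G^NE = 80 + 6.26·54 = 418.04.
Planner: ∂(Σu_j)/∂g_i = Σα_j − 1 = 6.26 > 0, so everyone contributes w_i; G^SO = 80, W^SO = 80 + 6.26·80 = 580.8.
Deadweight loss = 162.76.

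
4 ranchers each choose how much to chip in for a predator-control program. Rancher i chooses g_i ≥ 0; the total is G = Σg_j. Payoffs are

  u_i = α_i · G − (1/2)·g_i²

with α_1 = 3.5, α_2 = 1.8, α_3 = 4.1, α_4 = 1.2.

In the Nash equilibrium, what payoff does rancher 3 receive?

35.055

Rancher i's FOC: ∂u_i/∂g_i = α_i − g_i = 0, so g_i* = α_i.
NE contributions = (3.5, 1.8, 4.1, 1.2); G = 10.6.
u_3 = α_3·G − ½·(g_3)² = 4.1·10.6 − ½·4.1² = 35.055.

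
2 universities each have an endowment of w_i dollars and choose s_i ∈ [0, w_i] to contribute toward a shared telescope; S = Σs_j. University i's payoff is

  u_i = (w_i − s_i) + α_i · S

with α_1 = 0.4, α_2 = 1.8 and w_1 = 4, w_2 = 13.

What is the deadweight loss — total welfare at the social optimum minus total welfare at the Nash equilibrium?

∂u_i/∂s_i = α_i − 1, so university i contributes w_i if α_i > 1, else 0.
α_i > 1 for i ∈ {2}; NE contributions (0, 13), S = 13.
W^NE = Σw_i − S^NE + (Σα_i)·S^NE = 17 + 1.2·13 = 32.6.
Planner: ∂(Σu_j)/∂s_i = Σα_j − 1 = 1.2 > 0, so everyone contributes w_i; S^SO = 17, W^SO = 17 + 1.2·17 = 37.4.
Deadweight loss = 4.8.

4.8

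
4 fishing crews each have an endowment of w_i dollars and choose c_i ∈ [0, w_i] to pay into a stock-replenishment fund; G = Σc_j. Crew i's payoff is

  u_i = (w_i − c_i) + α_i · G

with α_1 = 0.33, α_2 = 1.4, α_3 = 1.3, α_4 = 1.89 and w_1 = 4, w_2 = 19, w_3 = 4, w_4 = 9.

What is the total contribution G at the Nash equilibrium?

32

∂u_i/∂c_i = α_i − 1, so crew i contributes w_i if α_i > 1, else 0.
α_i > 1 for i ∈ {2, 3, 4}; NE contributions (0, 19, 4, 9), G = 32.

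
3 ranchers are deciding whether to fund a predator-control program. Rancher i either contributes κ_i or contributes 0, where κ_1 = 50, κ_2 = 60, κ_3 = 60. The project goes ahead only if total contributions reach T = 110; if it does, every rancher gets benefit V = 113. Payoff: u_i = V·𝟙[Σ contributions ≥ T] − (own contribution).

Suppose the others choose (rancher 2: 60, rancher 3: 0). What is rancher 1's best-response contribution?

50

Others' total = 60. Contributing 50 brings total to 110 ≥ 110: gain V − κ_1 = 63.
Best response: 50.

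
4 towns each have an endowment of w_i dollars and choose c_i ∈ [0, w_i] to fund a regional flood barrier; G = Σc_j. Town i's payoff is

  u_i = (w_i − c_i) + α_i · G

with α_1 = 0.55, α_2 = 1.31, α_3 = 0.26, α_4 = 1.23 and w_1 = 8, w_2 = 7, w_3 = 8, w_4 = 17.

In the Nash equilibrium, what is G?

24

∂u_i/∂c_i = α_i − 1, so town i contributes w_i if α_i > 1, else 0.
α_i > 1 for i ∈ {2, 4}; NE contributions (0, 7, 0, 17), G = 24.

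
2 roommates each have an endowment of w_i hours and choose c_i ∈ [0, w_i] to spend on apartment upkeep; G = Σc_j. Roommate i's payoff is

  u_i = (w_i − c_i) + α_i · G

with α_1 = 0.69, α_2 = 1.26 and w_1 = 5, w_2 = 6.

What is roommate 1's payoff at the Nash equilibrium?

∂u_i/∂c_i = α_i − 1, so roommate i contributes w_i if α_i > 1, else 0.
α_i > 1 for i ∈ {2}; NE contributions (0, 6), G = 6.
u_1 = (5 − 0) + 0.69·6 = 9.14.

9.14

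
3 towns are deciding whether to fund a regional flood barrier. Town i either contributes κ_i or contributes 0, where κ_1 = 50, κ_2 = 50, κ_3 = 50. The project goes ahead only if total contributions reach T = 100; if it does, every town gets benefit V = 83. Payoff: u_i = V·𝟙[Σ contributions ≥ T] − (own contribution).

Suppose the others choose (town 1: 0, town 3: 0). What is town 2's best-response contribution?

0

Others' total = 0. Even contributing 50 gives 50 < 100: no benefit either way.
Best response: 0.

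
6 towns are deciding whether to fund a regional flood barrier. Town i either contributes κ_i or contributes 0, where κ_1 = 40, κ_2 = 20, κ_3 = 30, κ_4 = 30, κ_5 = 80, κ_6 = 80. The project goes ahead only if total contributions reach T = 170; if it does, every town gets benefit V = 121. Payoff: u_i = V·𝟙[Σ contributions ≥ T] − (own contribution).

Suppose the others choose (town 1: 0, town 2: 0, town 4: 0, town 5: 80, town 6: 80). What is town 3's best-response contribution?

30

Others' total = 160. Contributing 30 brings total to 190 ≥ 170: gain V − κ_3 = 91.
Best response: 30.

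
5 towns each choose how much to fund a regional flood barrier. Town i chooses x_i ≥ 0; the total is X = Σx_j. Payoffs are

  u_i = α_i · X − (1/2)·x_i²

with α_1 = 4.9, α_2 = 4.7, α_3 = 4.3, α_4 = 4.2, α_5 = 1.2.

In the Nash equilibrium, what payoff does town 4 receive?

72.24

Town i's FOC: ∂u_i/∂x_i = α_i − x_i = 0, so x_i* = α_i.
NE contributions = (4.9, 4.7, 4.3, 4.2, 1.2); X = 19.3.
u_4 = α_4·X − ½·(x_4)² = 4.2·19.3 − ½·4.2² = 72.24.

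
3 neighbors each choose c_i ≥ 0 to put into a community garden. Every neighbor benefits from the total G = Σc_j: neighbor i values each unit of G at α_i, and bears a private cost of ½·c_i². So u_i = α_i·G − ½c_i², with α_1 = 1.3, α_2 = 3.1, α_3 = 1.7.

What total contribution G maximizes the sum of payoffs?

Planner FOC: ∂(Σu_j)/∂c_i = (Σα_j) − c_i = 0, so c_i^SO = Σα_j = 6.1 for every i; G^SO = 18.3.

18.3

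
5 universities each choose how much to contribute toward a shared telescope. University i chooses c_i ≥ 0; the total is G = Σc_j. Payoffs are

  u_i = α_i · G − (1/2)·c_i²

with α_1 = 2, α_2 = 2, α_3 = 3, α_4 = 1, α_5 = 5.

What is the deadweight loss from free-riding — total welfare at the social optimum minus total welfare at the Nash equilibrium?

University i's FOC: ∂u_i/∂c_i = α_i − c_i = 0, so c_i* = α_i.
NE contributions = (2, 2, 3, 1, 5); G = 13.
W^NE = (Σα)·G − ½Σα_i² = 13² − ½·43 = 147.5.
Planner sets c_i = Σα_j = 13 for every i, so G^SO = 5·13 = 65.
W^SO = (Σα)·G^SO − ½·5·(Σα)² = (5/2)·13² = 422.5.
Deadweight loss = W^SO − W^NE = 275.

275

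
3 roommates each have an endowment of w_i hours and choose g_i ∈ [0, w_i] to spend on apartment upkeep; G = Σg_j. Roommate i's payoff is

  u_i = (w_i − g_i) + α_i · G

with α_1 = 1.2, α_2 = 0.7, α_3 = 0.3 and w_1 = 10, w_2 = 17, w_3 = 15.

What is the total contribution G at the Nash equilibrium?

10

∂u_i/∂g_i = α_i − 1, so roommate i contributes w_i if α_i > 1, else 0.
α_i > 1 for i ∈ {1}; NE contributions (10, 0, 0), G = 10.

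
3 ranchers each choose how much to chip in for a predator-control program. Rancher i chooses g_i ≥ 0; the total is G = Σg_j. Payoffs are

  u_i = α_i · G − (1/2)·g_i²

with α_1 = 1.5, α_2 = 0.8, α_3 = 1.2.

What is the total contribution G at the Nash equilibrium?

Rancher i's FOC: ∂u_i/∂g_i = α_i − g_i = 0, so g_i* = α_i.
NE contributions = (1.5, 0.8, 1.2); G = 3.5.

3.5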